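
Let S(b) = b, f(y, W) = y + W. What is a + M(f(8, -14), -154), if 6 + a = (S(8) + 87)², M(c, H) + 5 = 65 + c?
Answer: 9073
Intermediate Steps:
f(y, W) = W + y
M(c, H) = 60 + c (M(c, H) = -5 + (65 + c) = 60 + c)
a = 9019 (a = -6 + (8 + 87)² = -6 + 95² = -6 + 9025 = 9019)
a + M(f(8, -14), -154) = 9019 + (60 + (-14 + 8)) = 9019 + (60 - 6) = 9019 + 54 = 9073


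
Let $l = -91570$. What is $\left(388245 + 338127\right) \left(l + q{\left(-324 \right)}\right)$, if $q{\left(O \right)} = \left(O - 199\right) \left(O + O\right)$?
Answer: $179656492248$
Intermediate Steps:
$q{\left(O \right)} = 2 O \left(-199 + O\right)$ ($q{\left(O \right)} = \left(-199 + O\right) 2 O = 2 O \left(-199 + O\right)$)
$\left(388245 + 338127\right) \left(l + q{\left(-324 \right)}\right) = \left(388245 + 338127\right) \left(-91570 + 2 \left(-324\right) \left(-199 - 324\right)\right) = 726372 \left(-91570 + 2 \left(-324\right) \left(-523\right)\right) = 726372 \left(-91570 + 338904\right) = 726372 \cdot 247334 = 179656492248$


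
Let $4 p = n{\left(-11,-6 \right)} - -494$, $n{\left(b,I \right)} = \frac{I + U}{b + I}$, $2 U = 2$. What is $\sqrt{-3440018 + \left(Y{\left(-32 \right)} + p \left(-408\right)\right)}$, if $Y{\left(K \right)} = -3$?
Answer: $i \sqrt{3490439} \approx 1868.3 i$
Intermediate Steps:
$U = 1$ ($U = \frac{1}{2} \cdot 2 = 1$)
$n{\left(b,I \right)} = \frac{1 + I}{I + b}$ ($n{\left(b,I \right)} = \frac{I + 1}{b + I} = \frac{1 + I}{I + b}$)
$p = \frac{8403}{68}$ ($p = \frac{\frac{1 - 6}{-6 - 11} - -494}{4} = \frac{\frac{1}{-17} \left(-5\right) + 494}{4} = \frac{\left(- \frac{1}{17}\right) \left(-5\right) + 494}{4} = \frac{\frac{5}{17} + 494}{4} = \frac{1}{4} \cdot \frac{8403}{17} = \frac{8403}{68} \approx 123.57$)
$\sqrt{-3440018 + \left(Y{\left(-32 \right)} + p \left(-408\right)\right)} = \sqrt{-3440018 + \left(-3 + \frac{8403}{68} \left(-408\right)\right)} = \sqrt{-3440018 - 50421} = \sqrt{-3490439} = i \sqrt{3490439}$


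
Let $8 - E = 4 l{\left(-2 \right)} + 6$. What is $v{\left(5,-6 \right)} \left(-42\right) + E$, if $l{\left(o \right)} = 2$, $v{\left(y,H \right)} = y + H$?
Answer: $36$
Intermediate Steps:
$v{\left(y,H \right)} = H + y$
$E = -6$ ($E = 8 - \left(4 \cdot 2 + 6\right) = 8 - \left(8 + 6\right) = 8 - 14 = -6$)
$v{\left(5,-6 \right)} \left(-42\right) + E = \left(-6 + 5\right) \left(-42\right) - 6 = \left(-1\right) \left(-42\right) - 6 = 42 - 6 = 36$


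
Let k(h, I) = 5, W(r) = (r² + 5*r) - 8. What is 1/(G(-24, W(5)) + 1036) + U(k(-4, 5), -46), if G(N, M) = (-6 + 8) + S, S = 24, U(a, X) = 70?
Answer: 74341/1062 ≈ 70.001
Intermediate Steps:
W(r) = -8 + r² + 5*r
G(N, M) = 26 (G(N, M) = (-6 + 8) + 24 = 2 + 24 = 26)
1/(G(-24, W(5)) + 1036) + U(k(-4, 5), -46) = 1/(26 + 1036) + 70 = 1/1062 + 70 = 74341/1062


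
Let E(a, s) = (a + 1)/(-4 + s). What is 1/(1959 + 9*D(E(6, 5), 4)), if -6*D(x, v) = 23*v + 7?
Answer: 2/3621 ≈ 0.00055233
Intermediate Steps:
E(a, s) = (1 + a)/(-4 + s)
D(x, v) = -7/6 - 23*v/6 (D(x, v) = -(23*v + 7)/6 = -(7 + 23*v)/6 = -7/6 - 23*v/6)
1/(1959 + 9*D(E(6, 5), 4)) = 1/(1959 + 9*(-7/6 - 23/6*4)) = 1/(1959 + 9*(-7/6 - 46/3)) = 1/(1959 + 9*(-33/2)) = 1/(1959 - 297/2) = 1/(3621/2) = 2/3621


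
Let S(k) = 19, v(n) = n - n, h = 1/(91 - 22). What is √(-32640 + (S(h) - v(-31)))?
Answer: I*√32621 ≈ 180.61*I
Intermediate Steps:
h = 1/69 ≈ 0.014493
v(n) = 0
√(-32640 + (S(h) - v(-31))) = √(-32640 + (19 - 1*0)) = √(-32640 + (19 + 0)) = √(-32640 + 19) = √(-32621) = I*√32621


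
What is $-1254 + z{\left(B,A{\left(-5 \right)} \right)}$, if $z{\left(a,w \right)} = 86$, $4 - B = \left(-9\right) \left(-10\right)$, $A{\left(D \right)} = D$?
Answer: $-1168$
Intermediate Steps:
$B = -86$ ($B = 4 - \left(-9\right) \left(-10\right) = 4 - 90 = -86$)
$-1254 + z{\left(B,A{\left(-5 \right)} \right)} = -1254 + 86 = -1168$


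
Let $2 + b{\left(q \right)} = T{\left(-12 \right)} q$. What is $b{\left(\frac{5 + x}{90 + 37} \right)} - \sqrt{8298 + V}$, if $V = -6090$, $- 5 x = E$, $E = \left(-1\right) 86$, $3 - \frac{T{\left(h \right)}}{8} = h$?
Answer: $\frac{2410}{127} - 4 \sqrt{138} \approx -28.013$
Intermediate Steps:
$T{\left(h \right)} = 24 - 8 h$
$E = -86$
$x = \frac{86}{5}$ ($x = \left(- \frac{1}{5}\right) \left(-86\right) = \frac{86}{5} \approx 17.2$)
$b{\left(q \right)} = -2 + 120 q$ ($b{\left(q \right)} = -2 + \left(24 - -96\right) q = -2 + \left(24 + 96\right) q = -2 + 120 q$)
$b{\left(\frac{5 + x}{90 + 37} \right)} - \sqrt{8298 + V} = \left(-2 + 120 \frac{5 + \frac{86}{5}}{90 + 37}\right) - \sqrt{8298 - 6090} = \left(-2 + 120 \frac{111}{5 \cdot 127}\right) - \sqrt{2208} = \left(-2 + 120 \cdot \frac{111}{5} \cdot \frac{1}{127}\right) - 4 \sqrt{138} = \left(-2 + 120 \cdot \frac{111}{635}\right) - 4 \sqrt{138} = \left(-2 + \frac{2664}{127}\right) - 4 \sqrt{138} = \frac{2410}{127} - 4 \sqrt{138}$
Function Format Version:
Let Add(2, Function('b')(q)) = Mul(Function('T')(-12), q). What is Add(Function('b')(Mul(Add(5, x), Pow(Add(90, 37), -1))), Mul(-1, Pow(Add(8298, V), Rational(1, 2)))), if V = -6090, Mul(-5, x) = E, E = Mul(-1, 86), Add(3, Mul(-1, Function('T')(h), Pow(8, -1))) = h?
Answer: Add(Rational(2410, 127), Mul(-4, Pow(138, Rational(1, 2)))) ≈ -28.013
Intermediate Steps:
Function('T')(h) = Add(24, Mul(-8, h))
E = -86
x = Rational(86, 5) (x = Mul(Rational(-1, 5), -86) = Rational(86, 5) ≈ 17.200)
Function('b')(q) = Add(-2, Mul(120, q)) (Function('b')(q) = Add(-2, Mul(Add(24, Mul(-8, -12)), q)) = Add(-2, Mul(Add(24, 96), q)) = Add(-2, Mul(120, q)))
Add(Function('b')(Mul(Add(5, x), Pow(Add(90, 37), -1))), Mul(-1, Pow(Add(8298, V), Rational(1, 2)))) = Add(Add(-2, Mul(120, Mul(Add(5, Rational(86, 5)), Pow(Add(90, 37), -1)))), Mul(-1, Pow(Add(8298, -6090), Rational(1, 2)))) = Add(Add(-2, Mul(120, Mul(Rational(111, 5), Pow(127, -1)))), Mul(-1, Pow(2208, Rational(1, 2)))) = Add(Add(-2, Mul(120, Mul(Rational(111, 5), Rational(1, 127)))), Mul(-1, Mul(4, Pow(138, Rational(1, 2))))) = Add(Add(-2, Mul(120, Rational(111, 635))), Mul(-4, Pow(138, Rational(1, 2)))) = Add(Add(-2, Rational(2664, 127)), Mul(-4, Pow(138, Rational(1, 2)))) = Add(Rational(2410, 127), Mul(-4, Pow(138, Rational(1, 2))))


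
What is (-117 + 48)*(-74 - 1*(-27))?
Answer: 3243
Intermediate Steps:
(-117 + 48)*(-74 - 1*(-27)) = -69*(-74 + 27) = -69*(-47) = 3243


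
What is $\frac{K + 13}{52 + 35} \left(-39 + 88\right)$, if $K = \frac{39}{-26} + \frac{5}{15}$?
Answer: $\frac{3479}{522} \approx 6.6647$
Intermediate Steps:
$K = - \frac{7}{6}$ ($K = 39 \left(- \frac{1}{26}\right) + 5 \cdot \frac{1}{15} = - \frac{3}{2} + \frac{1}{3} = - \frac{7}{6} \approx -1.1667$)
$\frac{K + 13}{52 + 35} \left(-39 + 88\right) = \frac{- \frac{7}{6} + 13}{52 + 35} \left(-39 + 88\right) = \frac{71}{6 \cdot 87} \cdot 49 = \frac{71}{6} \cdot \frac{1}{87} \cdot 49 = \frac{71}{522} \cdot 49 = \frac{3479}{522}$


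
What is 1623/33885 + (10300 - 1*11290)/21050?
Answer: 824/951039 ≈ 0.00086642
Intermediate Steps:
1623/33885 + (10300 - 1*11290)/21050 = 1623*(1/33885) + (10300 - 11290)*(1/21050) = 541/11295 - 990*1/21050 = 541/11295 - 99/2105 = 824/951039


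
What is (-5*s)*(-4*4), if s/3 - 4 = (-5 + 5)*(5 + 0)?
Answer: 960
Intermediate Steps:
s = 12 (s = 12 + 3*((-5 + 5)*(5 + 0)) = 12 + 3*(0*5) = 12 + 3*0 = 12 + 0 = 12)
(-5*s)*(-4*4) = (-5*12)*(-4*4) = -60*(-16) = 960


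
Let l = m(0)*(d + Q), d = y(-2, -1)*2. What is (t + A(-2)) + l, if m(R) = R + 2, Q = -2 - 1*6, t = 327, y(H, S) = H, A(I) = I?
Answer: 301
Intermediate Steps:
Q = -8 (Q = -2 - 6 = -8)
d = -4 (d = -2*2 = -4)
m(R) = 2 + R
l = -24 (l = (2 + 0)*(-4 - 8) = 2*(-12) = -24)
(t + A(-2)) + l = (327 - 2) - 24 = 325 - 24 = 301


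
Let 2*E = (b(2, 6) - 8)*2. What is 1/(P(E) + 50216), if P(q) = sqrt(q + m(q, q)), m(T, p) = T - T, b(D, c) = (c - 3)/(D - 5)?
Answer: 50216/2521646665 - 3*I/2521646665 ≈ 1.9914e-5 - 1.1897e-9*I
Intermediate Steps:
b(D, c) = (-3 + c)/(-5 + D)
m(T, p) = 0
E = -9 (E = (((-3 + 6)/(-5 + 2) - 8)*2)/2 = ((3/(-3) - 8)*2)/2 = ((-1/3*3 - 8)*2)/2 = ((-1 - 8)*2)/2 = (-9*2)/2 = (1/2)*(-18) = -9)
P(q) = sqrt(q) (P(q) = sqrt(q + 0) = sqrt(q))
1/(P(E) + 50216) = 1/(sqrt(-9) + 50216) = 1/(3*I + 50216) = 1/(50216 + 3*I) = (50216 - 3*I)/2521646665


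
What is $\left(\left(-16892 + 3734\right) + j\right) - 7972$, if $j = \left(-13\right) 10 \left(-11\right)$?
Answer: $-19700$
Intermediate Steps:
$j = 1430$ ($j = \left(-130\right) \left(-11\right) = 1430$)
$\left(\left(-16892 + 3734\right) + j\right) - 7972 = \left(\left(-16892 + 3734\right) + 1430\right) - 7972 = \left(-13158 + 1430\right) - 7972 = -11728 - 7972 = -19700$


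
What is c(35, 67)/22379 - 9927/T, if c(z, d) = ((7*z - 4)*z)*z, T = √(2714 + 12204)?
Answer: 42175/3197 - 9927*√14918/14918 ≈ -68.084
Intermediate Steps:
T = √14918 ≈ 122.14
c(z, d) = z²*(-4 + 7*z) (c(z, d) = ((-4 + 7*z)*z)*z = (z*(-4 + 7*z))*z = z²*(-4 + 7*z))
c(35, 67)/22379 - 9927/T = (35²*(-4 + 7*35))/22379 - 9927*√14918/14918 = (1225*(-4 + 245))*(1/22379) - 9927*√14918/14918 = (1225*241)*(1/22379) - 9927*√14918/14918 = 295225*(1/22379) - 9927*√14918/14918 = 42175/3197 - 9927*√14918/14918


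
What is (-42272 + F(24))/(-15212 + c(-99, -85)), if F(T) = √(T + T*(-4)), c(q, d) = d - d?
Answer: 10568/3803 - 3*I*√2/7606 ≈ 2.7789 - 0.0005578*I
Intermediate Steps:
c(q, d) = 0
F(T) = √3*√(-T) (F(T) = √(T - 4*T) = √(-3*T) = √3*√(-T))
(-42272 + F(24))/(-15212 + c(-99, -85)) = (-42272 + √3*√(-1*24))/(-15212 + 0) = (-42272 + √3*√(-24))/(-15212) = (-42272 + √3*(2*I*√6))*(-1/15212) = (-42272 + 6*I*√2)*(-1/15212) = 10568/3803 - 3*I*√2/7606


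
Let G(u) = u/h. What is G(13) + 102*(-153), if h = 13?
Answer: -15605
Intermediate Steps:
G(u) = u/13
G(13) + 102*(-153) = (1/13)*13 + 102*(-153) = 1 - 15606 = -15605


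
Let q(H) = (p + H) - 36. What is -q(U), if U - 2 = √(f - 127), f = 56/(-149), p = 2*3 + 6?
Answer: 22 - I*√2827871/149 ≈ 22.0 - 11.286*I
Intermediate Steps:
p = 12 (p = 6 + 6 = 12)
f = -56/149 (f = 56*(-1/149) = -56/149 ≈ -0.37584)
U = 2 + I*√2827871/149 (U = 2 + √(-56/149 - 127) = 2 + √(-18979/149) = 2 + I*√2827871/149 ≈ 2.0 + 11.286*I)
q(H) = -24 + H (q(H) = (12 + H) - 36 = -24 + H)
-q(U) = -(-24 + (2 + I*√2827871/149)) = -(-22 + I*√2827871/149) = 22 - I*√2827871/149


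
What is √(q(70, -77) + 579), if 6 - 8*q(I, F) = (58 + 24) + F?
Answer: √9266/4 ≈ 24.065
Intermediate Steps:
q(I, F) = -19/2 - F/8 (q(I, F) = ¾ - ((58 + 24) + F)/8 = ¾ - (82 + F)/8 = ¾ + (-41/4 - F/8) = -19/2 - F/8)
√(q(70, -77) + 579) = √((-19/2 - ⅛*(-77)) + 579) = √((-19/2 + 77/8) + 579) = √(⅛ + 579) = √(4633/8) = √9266/4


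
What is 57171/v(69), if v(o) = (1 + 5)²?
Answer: 19057/12 ≈ 1588.1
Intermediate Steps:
v(o) = 36 (v(o) = 6² = 36)
57171/v(69) = 57171/36 = 57171*(1/36) = 19057/12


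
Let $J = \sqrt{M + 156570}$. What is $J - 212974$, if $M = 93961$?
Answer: $-212974 + \sqrt{250531} \approx -2.1247 \cdot 10^{5}$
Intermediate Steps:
$J = \sqrt{250531}$ ($J = \sqrt{93961 + 156570} = \sqrt{250531} \approx 500.53$)
$J - 212974 = \sqrt{250531} - 212974 = -212974 + \sqrt{250531}$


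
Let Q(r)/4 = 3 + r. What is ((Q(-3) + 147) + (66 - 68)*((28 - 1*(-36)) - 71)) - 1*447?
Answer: -286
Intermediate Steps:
Q(r) = 12 + 4*r (Q(r) = 4*(3 + r) = 12 + 4*r)
((Q(-3) + 147) + (66 - 68)*((28 - 1*(-36)) - 71)) - 1*447 = (((12 + 4*(-3)) + 147) + (66 - 68)*((28 - 1*(-36)) - 71)) - 1*447 = (((12 - 12) + 147) - 2*((28 + 36) - 71)) - 447 = ((0 + 147) - 2*(64 - 71)) - 447 = (147 - 2*(-7)) - 447 = (147 + 14) - 447 = 161 - 447 = -286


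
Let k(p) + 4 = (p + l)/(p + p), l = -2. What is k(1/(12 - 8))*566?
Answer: -4245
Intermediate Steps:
k(p) = -4 + (-2 + p)/(2*p) (k(p) = -4 + (p - 2)/(p + p) = -4 + (-2 + p)/((2*p)) = -4 + (-2 + p)*(1/(2*p)) = -4 + (-2 + p)/(2*p))
k(1/(12 - 8))*566 = (-7/2 - 1/(1/(12 - 8)))*566 = (-7/2 - 1/(1/4))*566 = (-7/2 - 1/1/4)*566 = (-7/2 - 1*4)*566 = (-7/2 - 4)*566 = -15/2*566 = -4245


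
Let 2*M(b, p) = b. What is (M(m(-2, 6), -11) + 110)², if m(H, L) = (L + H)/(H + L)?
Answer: 48841/4 ≈ 12210.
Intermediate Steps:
m(H, L) = 1 (m(H, L) = (H + L)/(H + L) = 1)
M(b, p) = b/2
(M(m(-2, 6), -11) + 110)² = ((½)*1 + 110)² = (½ + 110)² = (221/2)² = 48841/4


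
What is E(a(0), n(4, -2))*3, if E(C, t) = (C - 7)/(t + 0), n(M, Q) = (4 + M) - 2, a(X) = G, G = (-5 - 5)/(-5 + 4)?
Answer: 3/2 ≈ 1.5000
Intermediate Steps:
G = 10 (G = -10/(-1) = -10*(-1) = 10)
a(X) = 10
n(M, Q) = 2 + M
E(C, t) = (-7 + C)/t
E(a(0), n(4, -2))*3 = ((-7 + 10)/(2 + 4))*3 = (3/6)*3 = ((1/6)*3)*3 = (1/2)*3 = 3/2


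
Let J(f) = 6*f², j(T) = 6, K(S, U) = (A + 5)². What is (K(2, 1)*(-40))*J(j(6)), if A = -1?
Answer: -138240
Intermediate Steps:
K(S, U) = 16 (K(S, U) = (-1 + 5)² = 4² = 16)
(K(2, 1)*(-40))*J(j(6)) = (16*(-40))*(6*6²) = -3840*36 = -640*216 = -138240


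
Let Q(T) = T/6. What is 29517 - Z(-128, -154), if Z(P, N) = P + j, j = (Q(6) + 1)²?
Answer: 29641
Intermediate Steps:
Q(T) = T/6 (Q(T) = T*(⅙) = T/6)
j = 4 (j = ((⅙)*6 + 1)² = (1 + 1)² = 2² = 4)
Z(P, N) = 4 + P (Z(P, N) = P + 4 = 4 + P)
29517 - Z(-128, -154) = 29517 - (4 - 128) = 29517 - 1*(-124) = 29517 + 124 = 29641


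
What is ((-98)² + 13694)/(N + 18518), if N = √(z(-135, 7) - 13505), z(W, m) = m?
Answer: 215716182/171464911 - 11649*I*√13498/171464911 ≈ 1.2581 - 0.0078931*I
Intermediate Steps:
N = I*√13498 (N = √(7 - 13505) = √(-13498) = I*√13498 ≈ 116.18*I)
((-98)² + 13694)/(N + 18518) = ((-98)² + 13694)/(I*√13498 + 18518) = (9604 + 13694)/(18518 + I*√13498) = 23298/(18518 + I*√13498)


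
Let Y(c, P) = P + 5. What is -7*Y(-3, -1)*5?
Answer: -140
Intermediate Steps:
Y(c, P) = 5 + P
-7*Y(-3, -1)*5 = -7*(5 - 1)*5 = -7*4*5 = -28*5 = -140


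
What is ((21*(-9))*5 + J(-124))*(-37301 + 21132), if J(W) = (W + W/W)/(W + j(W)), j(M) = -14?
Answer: 30530587/2 ≈ 1.5265e+7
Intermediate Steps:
J(W) = (1 + W)/(-14 + W) (J(W) = (W + W/W)/(W - 14) = (W + 1)/(-14 + W) = (1 + W)/(-14 + W))
((21*(-9))*5 + J(-124))*(-37301 + 21132) = ((21*(-9))*5 + (1 - 124)/(-14 - 124))*(-37301 + 21132) = (-189*5 - 123/(-138))*(-16169) = (-945 - 1/138*(-123))*(-16169) = (-945 + 41/46)*(-16169) = -43429/46*(-16169) = 30530587/2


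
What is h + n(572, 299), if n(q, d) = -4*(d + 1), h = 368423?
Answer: 367223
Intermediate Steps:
n(q, d) = -4 - 4*d (n(q, d) = -4*(1 + d) = -4 - 4*d)
h + n(572, 299) = 368423 + (-4 - 4*299) = 368423 + (-4 - 1196) = 368423 - 1200 = 367223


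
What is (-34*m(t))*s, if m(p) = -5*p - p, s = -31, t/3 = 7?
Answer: -132804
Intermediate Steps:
t = 21 (t = 3*7 = 21)
m(p) = -6*p
(-34*m(t))*s = -(-204)*21*(-31) = -34*(-126)*(-31) = 4284*(-31) = -132804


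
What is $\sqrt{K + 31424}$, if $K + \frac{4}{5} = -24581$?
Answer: $\frac{\sqrt{171055}}{5} \approx 82.718$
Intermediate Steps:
$K = - \frac{122909}{5}$ ($K = - \frac{4}{5} - 24581 = - \frac{122909}{5} \approx -24582.0$)
$\sqrt{K + 31424} = \sqrt{- \frac{122909}{5} + 31424} = \sqrt{\frac{34211}{5}} = \frac{\sqrt{171055}}{5}$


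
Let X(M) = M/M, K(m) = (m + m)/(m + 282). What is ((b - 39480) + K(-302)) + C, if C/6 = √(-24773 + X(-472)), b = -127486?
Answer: -834679/5 + 12*I*√6193 ≈ -1.6694e+5 + 944.35*I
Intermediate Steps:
K(m) = 2*m/(282 + m) (K(m) = (2*m)/(282 + m) = 2*m/(282 + m))
X(M) = 1
C = 12*I*√6193 (C = 6*√(-24773 + 1) = 6*√(-24772) = 6*(2*I*√6193) = 12*I*√6193 ≈ 944.35*I)
((b - 39480) + K(-302)) + C = ((-127486 - 39480) + 2*(-302)/(282 - 302)) + 12*I*√6193 = (-166966 + 2*(-302)/(-20)) + 12*I*√6193 = (-166966 + 2*(-302)*(-1/20)) + 12*I*√6193 = (-166966 + 151/5) + 12*I*√6193 = -834679/5 + 12*I*√6193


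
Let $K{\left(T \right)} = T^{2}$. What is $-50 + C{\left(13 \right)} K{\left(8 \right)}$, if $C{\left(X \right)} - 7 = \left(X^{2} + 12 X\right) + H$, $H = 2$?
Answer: $21326$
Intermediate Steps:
$C{\left(X \right)} = 9 + X^{2} + 12 X$ ($C{\left(X \right)} = 7 + \left(\left(X^{2} + 12 X\right) + 2\right) = 7 + \left(2 + X^{2} + 12 X\right) = 9 + X^{2} + 12 X$)
$-50 + C{\left(13 \right)} K{\left(8 \right)} = -50 + \left(9 + 13^{2} + 12 \cdot 13\right) 8^{2} = -50 + \left(9 + 169 + 156\right) 64 = -50 + 334 \cdot 64 = -50 + 21376 = 21326$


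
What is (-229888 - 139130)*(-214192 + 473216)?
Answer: -95584518432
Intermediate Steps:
(-229888 - 139130)*(-214192 + 473216) = -369018*259024 = -95584518432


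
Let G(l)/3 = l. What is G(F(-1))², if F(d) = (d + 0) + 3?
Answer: 36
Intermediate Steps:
F(d) = 3 + d (F(d) = d + 3 = 3 + d)
G(l) = 3*l
G(F(-1))² = (3*(3 - 1))² = (3*2)² = 6² = 36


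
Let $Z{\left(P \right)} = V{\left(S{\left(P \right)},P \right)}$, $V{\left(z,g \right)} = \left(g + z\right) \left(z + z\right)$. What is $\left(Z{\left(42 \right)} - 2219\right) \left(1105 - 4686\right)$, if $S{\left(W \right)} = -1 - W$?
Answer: $7638273$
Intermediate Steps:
$V{\left(z,g \right)} = 2 z \left(g + z\right)$ ($V{\left(z,g \right)} = \left(g + z\right) 2 z = 2 z \left(g + z\right)$)
$Z{\left(P \right)} = 2 + 2 P$ ($Z{\left(P \right)} = 2 \left(-1 - P\right) \left(P - \left(1 + P\right)\right) = 2 \left(-1 - P\right) \left(-1\right) = 2 + 2 P$)
$\left(Z{\left(42 \right)} - 2219\right) \left(1105 - 4686\right) = \left(\left(2 + 2 \cdot 42\right) - 2219\right) \left(1105 - 4686\right) = \left(\left(2 + 84\right) - 2219\right) \left(-3581\right) = \left(86 - 2219\right) \left(-3581\right) = \left(-2133\right) \left(-3581\right) = 7638273$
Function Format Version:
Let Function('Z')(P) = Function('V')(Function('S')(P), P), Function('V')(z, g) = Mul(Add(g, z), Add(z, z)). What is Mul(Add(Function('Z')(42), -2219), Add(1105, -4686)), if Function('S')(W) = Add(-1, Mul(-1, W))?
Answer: 7638273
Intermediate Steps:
Function('V')(z, g) = Mul(2, z, Add(g, z)) (Function('V')(z, g) = Mul(Add(g, z), Mul(2, z)) = Mul(2, z, Add(g, z)))
Function('Z')(P) = Add(2, Mul(2, P)) (Function('Z')(P) = Mul(2, Add(-1, Mul(-1, P)), Add(P, Add(-1, Mul(-1, P)))) = Mul(2, Add(-1, Mul(-1, P)), -1) = Add(2, Mul(2, P)))
Mul(Add(Function('Z')(42), -2219), Add(1105, -4686)) = Mul(Add(Add(2, Mul(2, 42)), -2219), Add(1105, -4686)) = Mul(Add(Add(2, 84), -2219), -3581) = Mul(Add(86, -2219), -3581) = Mul(-2133, -3581) = 7638273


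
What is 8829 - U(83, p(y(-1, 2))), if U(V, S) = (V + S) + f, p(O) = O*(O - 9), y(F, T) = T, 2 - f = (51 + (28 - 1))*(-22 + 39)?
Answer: 10084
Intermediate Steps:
f = -1324 (f = 2 - (51 + (28 - 1))*(-22 + 39) = 2 - (51 + 27)*17 = 2 - 78*17 = 2 - 1*1326 = 2 - 1326 = -1324)
p(O) = O*(-9 + O)
U(V, S) = -1324 + S + V (U(V, S) = (V + S) - 1324 = (S + V) - 1324 = -1324 + S + V)
8829 - U(83, p(y(-1, 2))) = 8829 - (-1324 + 2*(-9 + 2) + 83) = 8829 - (-1324 + 2*(-7) + 83) = 8829 - (-1324 - 14 + 83) = 8829 - 1*(-1255) = 8829 + 1255 = 10084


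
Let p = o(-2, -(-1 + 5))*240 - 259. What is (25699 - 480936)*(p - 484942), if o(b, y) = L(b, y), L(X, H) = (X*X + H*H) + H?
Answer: 219133337557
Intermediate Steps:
L(X, H) = H + H**2 + X**2 (L(X, H) = (X**2 + H**2) + H = (H**2 + X**2) + H = H + H**2 + X**2)
o(b, y) = y + b**2 + y**2 (o(b, y) = y + y**2 + b**2 = y + b**2 + y**2)
p = 3581 (p = (-(-1 + 5) + (-2)**2 + (-(-1 + 5))**2)*240 - 259 = (-1*4 + 4 + (-1*4)**2)*240 - 259 = (-4 + 4 + (-4)**2)*240 - 259 = (-4 + 4 + 16)*240 - 259 = 16*240 - 259 = 3840 - 259 = 3581)
(25699 - 480936)*(p - 484942) = (25699 - 480936)*(3581 - 484942) = -455237*(-481361) = 219133337557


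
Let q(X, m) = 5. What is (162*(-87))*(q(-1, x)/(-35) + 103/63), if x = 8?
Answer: -147204/7 ≈ -21029.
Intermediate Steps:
(162*(-87))*(q(-1, x)/(-35) + 103/63) = (162*(-87))*(5/(-35) + 103/63) = -14094*(5*(-1/35) + 103*(1/63)) = -14094*(-1/7 + 103/63) = -14094*94/63 = -147204/7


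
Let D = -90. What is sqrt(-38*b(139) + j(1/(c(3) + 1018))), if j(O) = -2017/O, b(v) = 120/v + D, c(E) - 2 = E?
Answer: I*sqrt(39801333531)/139 ≈ 1435.3*I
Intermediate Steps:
c(E) = 2 + E
b(v) = -90 + 120/v (b(v) = 120/v - 90 = -90 + 120/v)
sqrt(-38*b(139) + j(1/(c(3) + 1018))) = sqrt(-38*(-90 + 120/139) - 2017/(1/((2 + 3) + 1018))) = sqrt(-38*(-90 + 120*(1/139)) - 2017/(1/(5 + 1018))) = sqrt(-38*(-90 + 120/139) - 2017/(1/1023)) = sqrt(-38*(-12390/139) - 2017/1/1023) = sqrt(470820/139 - 2017*1023) = sqrt(470820/139 - 2063391) = sqrt(-286340529/139) = I*sqrt(39801333531)/139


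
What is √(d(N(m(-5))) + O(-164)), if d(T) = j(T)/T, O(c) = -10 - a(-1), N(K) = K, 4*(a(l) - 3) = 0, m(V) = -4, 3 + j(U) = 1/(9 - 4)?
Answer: I*√1230/10 ≈ 3.5071*I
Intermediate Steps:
j(U) = -14/5 (j(U) = -3 + 1/(9 - 4) = -3 + 1/5 = -3 + ⅕ = -14/5)
a(l) = 3 (a(l) = 3 + (¼)*0 = 3 + 0 = 3)
O(c) = -13 (O(c) = -10 - 1*3 = -10 - 3 = -13)
d(T) = -14/(5*T)
√(d(N(m(-5))) + O(-164)) = √(-14/5/(-4) - 13) = √(-14/5*(-¼) - 13) = √(7/10 - 13) = √(-123/10) = I*√1230/10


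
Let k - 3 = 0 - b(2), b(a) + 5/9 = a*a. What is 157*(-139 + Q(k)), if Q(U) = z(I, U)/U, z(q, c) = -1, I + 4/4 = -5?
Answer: -85879/4 ≈ -21470.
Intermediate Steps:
I = -6 (I = -1 - 5 = -6)
b(a) = -5/9 + a² (b(a) = -5/9 + a*a = -5/9 + a²)
k = -4/9 (k = 3 + (0 - (-5/9 + 2²)) = 3 + (0 - (-5/9 + 4)) = 3 + (0 - 1*31/9) = 3 + (0 - 31/9) = 3 - 31/9 = -4/9 ≈ -0.44444)
Q(U) = -1/U
157*(-139 + Q(k)) = 157*(-139 - 1/(-4/9)) = 157*(-139 - 1*(-9/4)) = 157*(-139 + 9/4) = 157*(-547/4) = -85879/4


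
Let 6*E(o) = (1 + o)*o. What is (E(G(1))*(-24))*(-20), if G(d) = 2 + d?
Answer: 960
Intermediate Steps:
E(o) = o*(1 + o)/6 (E(o) = ((1 + o)*o)/6 = (o*(1 + o))/6 = o*(1 + o)/6)
(E(G(1))*(-24))*(-20) = (((2 + 1)*(1 + (2 + 1))/6)*(-24))*(-20) = (((⅙)*3*(1 + 3))*(-24))*(-20) = (((⅙)*3*4)*(-24))*(-20) = (2*(-24))*(-20) = -48*(-20) = 960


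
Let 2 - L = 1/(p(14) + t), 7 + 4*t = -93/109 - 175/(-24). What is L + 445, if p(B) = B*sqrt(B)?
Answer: 134302446243945/300452934263 - 1532934144*sqrt(14)/300452934263 ≈ 446.98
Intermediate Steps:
p(B) = B**(3/2)
t = -1469/10464 (t = -7/4 + (-93/109 - 175/(-24))/4 = -7/4 + (-93*1/109 - 175*(-1/24))/4 = -7/4 + (-93/109 + 175/24)/4 = -7/4 + (1/4)*(16843/2616) = -7/4 + 16843/10464 = -1469/10464 ≈ -0.14039)
L = 2 - 1/(-1469/10464 + 14*sqrt(14)) (L = 2 - 1/(14**(3/2) - 1469/10464) = 2 - 1/(14*sqrt(14) - 1469/10464) = 2 - 1/(-1469/10464 + 14*sqrt(14)) ≈ 1.9809)
L + 445 = (600890496910/300452934263 - 1532934144*sqrt(14)/300452934263) + 445 = 134302446243945/300452934263 - 1532934144*sqrt(14)/300452934263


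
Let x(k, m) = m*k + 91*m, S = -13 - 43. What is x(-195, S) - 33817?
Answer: -27993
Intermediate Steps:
S = -56
x(k, m) = 91*m + k*m (x(k, m) = k*m + 91*m = 91*m + k*m)
x(-195, S) - 33817 = -56*(91 - 195) - 33817 = -56*(-104) - 33817 = 5824 - 33817 = -27993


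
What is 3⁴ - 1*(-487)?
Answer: 568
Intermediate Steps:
3⁴ - 1*(-487) = 81 + 487 = 568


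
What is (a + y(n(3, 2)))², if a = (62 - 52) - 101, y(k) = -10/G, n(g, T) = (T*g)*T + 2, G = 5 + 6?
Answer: 1022121/121 ≈ 8447.3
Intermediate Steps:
G = 11
n(g, T) = 2 + g*T² (n(g, T) = g*T² + 2 = 2 + g*T²)
y(k) = -10/11
a = -91 (a = 10 - 101 = -91)
(a + y(n(3, 2)))² = (-91 - 10/11)² = (-1011/11)² = 1022121/121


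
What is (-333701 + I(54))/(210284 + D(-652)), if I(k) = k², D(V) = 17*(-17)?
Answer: -66157/41999 ≈ -1.5752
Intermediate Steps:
D(V) = -289
(-333701 + I(54))/(210284 + D(-652)) = (-333701 + 54²)/(210284 - 289) = (-333701 + 2916)/209995 = -330785*1/209995 = -66157/41999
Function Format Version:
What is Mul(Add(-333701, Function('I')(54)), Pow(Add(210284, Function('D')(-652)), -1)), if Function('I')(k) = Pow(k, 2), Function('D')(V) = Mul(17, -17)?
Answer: Rational(-66157, 41999) ≈ -1.5752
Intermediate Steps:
Function('D')(V) = -289
Mul(Add(-333701, Function('I')(54)), Pow(Add(210284, Function('D')(-652)), -1)) = Mul(Add(-333701, Pow(54, 2)), Pow(Add(210284, -289), -1)) = Mul(Add(-333701, 2916), Pow(209995, -1)) = Mul(-330785, Rational(1, 209995)) = Rational(-66157, 41999)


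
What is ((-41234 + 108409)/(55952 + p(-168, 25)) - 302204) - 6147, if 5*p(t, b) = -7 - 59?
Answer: -86243588719/279694 ≈ -3.0835e+5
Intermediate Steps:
p(t, b) = -66/5 (p(t, b) = (-7 - 59)/5 = (⅕)*(-66) = -66/5)
((-41234 + 108409)/(55952 + p(-168, 25)) - 302204) - 6147 = ((-41234 + 108409)/(55952 - 66/5) - 302204) - 6147 = (67175/(279694/5) - 302204) - 6147 = (67175*(5/279694) - 302204) - 6147 = (335875/279694 - 302204) - 6147 = -84524309701/279694 - 6147 = -86243588719/279694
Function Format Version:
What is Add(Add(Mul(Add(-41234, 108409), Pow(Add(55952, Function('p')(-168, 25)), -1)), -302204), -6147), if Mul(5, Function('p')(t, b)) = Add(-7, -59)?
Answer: Rational(-86243588719, 279694) ≈ -3.0835e+5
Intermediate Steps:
Function('p')(t, b) = Rational(-66, 5) (Function('p')(t, b) = Mul(Rational(1, 5), Add(-7, -59)) = Mul(Rational(1, 5), -66) = Rational(-66, 5))
Add(Add(Mul(Add(-41234, 108409), Pow(Add(55952, Function('p')(-168, 25)), -1)), -302204), -6147) = Add(Add(Mul(Add(-41234, 108409), Pow(Add(55952, Rational(-66, 5)), -1)), -302204), -6147) = Add(Add(Mul(67175, Pow(Rational(279694, 5), -1)), -302204), -6147) = Add(Add(Mul(67175, Rational(5, 279694)), -302204), -6147) = Add(Add(Rational(335875, 279694), -302204), -6147) = Add(Rational(-84524309701, 279694), -6147) = Rational(-86243588719, 279694)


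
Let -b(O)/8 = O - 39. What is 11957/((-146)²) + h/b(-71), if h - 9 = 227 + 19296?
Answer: 13339571/586190 ≈ 22.756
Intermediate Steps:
b(O) = 312 - 8*O (b(O) = -8*(O - 39) = -8*(-39 + O) = 312 - 8*O)
h = 19532 (h = 9 + (227 + 19296) = 9 + 19523 = 19532)
11957/((-146)²) + h/b(-71) = 11957/((-146)²) + 19532/(312 - 8*(-71)) = 11957/21316 + 19532/(312 + 568) = 11957*(1/21316) + 19532/880 = 11957/21316 + 19532*(1/880) = 11957/21316 + 4883/220 = 13339571/586190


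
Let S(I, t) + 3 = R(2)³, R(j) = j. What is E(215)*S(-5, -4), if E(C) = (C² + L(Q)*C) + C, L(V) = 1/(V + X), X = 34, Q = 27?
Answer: 14165275/61 ≈ 2.3222e+5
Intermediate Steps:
L(V) = 1/(34 + V) (L(V) = 1/(V + 34) = 1/(34 + V))
S(I, t) = 5 (S(I, t) = -3 + 2³ = -3 + 8 = 5)
E(C) = C² + 62*C/61 (E(C) = (C² + C/(34 + 27)) + C = (C² + C/61) + C = C² + 62*C/61)
E(215)*S(-5, -4) = ((1/61)*215*(62 + 61*215))*5 = ((1/61)*215*(62 + 13115))*5 = ((1/61)*215*13177)*5 = (2833055/61)*5 = 14165275/61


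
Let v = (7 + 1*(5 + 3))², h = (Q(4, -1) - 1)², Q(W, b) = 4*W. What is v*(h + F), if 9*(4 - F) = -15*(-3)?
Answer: 50400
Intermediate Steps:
F = -1 (F = 4 - (-5)*(-3)/3 = 4 - ⅑*45 = 4 - 5 = -1)
h = 225 (h = (4*4 - 1)² = (16 - 1)² = 15² = 225)
v = 225 (v = (7 + 1*8)² = (7 + 8)² = 15² = 225)
v*(h + F) = 225*(225 - 1) = 225*224 = 50400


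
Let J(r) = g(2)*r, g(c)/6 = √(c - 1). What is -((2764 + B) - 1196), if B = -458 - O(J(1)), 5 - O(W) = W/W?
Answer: -1106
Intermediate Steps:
g(c) = 6*√(-1 + c) (g(c) = 6*√(c - 1) = 6*√(-1 + c))
J(r) = 6*r (J(r) = (6*√(-1 + 2))*r = (6*√1)*r = (6*1)*r = 6*r)
O(W) = 4 (O(W) = 5 - W/W = 5 - 1*1 = 5 - 1 = 4)
B = -462 (B = -458 - 1*4 = -458 - 4 = -462)
-((2764 + B) - 1196) = -((2764 - 462) - 1196) = -(2302 - 1196) = -1*1106 = -1106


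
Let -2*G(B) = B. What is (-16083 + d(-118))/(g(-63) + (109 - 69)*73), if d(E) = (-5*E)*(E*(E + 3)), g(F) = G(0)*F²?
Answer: 7990217/2920 ≈ 2736.4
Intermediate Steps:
G(B) = -B/2
g(F) = 0 (g(F) = (-½*0)*F² = 0*F² = 0)
d(E) = -5*E²*(3 + E) (d(E) = (-5*E)*(E*(3 + E)) = -5*E²*(3 + E))
(-16083 + d(-118))/(g(-63) + (109 - 69)*73) = (-16083 + 5*(-118)²*(-3 - 1*(-118)))/(0 + (109 - 69)*73) = (-16083 + 5*13924*(-3 + 118))/(0 + 40*73) = (-16083 + 5*13924*115)/(0 + 2920) = (-16083 + 8006300)/2920 = 7990217*(1/2920) = 7990217/2920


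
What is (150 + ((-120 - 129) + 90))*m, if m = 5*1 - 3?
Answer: -18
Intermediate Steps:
m = 2 (m = 5 - 3 = 2)
(150 + ((-120 - 129) + 90))*m = (150 + ((-120 - 129) + 90))*2 = (150 + (-249 + 90))*2 = (150 - 159)*2 = -9*2 = -18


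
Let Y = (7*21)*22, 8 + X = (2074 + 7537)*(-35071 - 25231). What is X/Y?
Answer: -96593755/539 ≈ -1.7921e+5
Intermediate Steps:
X = -579562530 (X = -8 + (2074 + 7537)*(-35071 - 25231) = -8 + 9611*(-60302) = -8 - 579562522 = -579562530)
Y = 3234 (Y = 147*22 = 3234)
X/Y = -579562530/3234 = -579562530*1/3234 = -96593755/539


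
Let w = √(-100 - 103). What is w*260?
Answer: 260*I*√203 ≈ 3704.4*I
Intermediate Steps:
w = I*√203 (w = √(-203) = I*√203 ≈ 14.248*I)
w*260 = (I*√203)*260 = 260*I*√203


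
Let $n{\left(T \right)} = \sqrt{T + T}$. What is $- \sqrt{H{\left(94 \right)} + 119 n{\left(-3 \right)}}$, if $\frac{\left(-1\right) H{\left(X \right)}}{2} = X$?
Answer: $- \sqrt{-188 + 119 i \sqrt{6}} \approx -8.9123 - 16.353 i$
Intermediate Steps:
$H{\left(X \right)} = - 2 X$
$n{\left(T \right)} = \sqrt{2} \sqrt{T}$ ($n{\left(T \right)} = \sqrt{2 T} = \sqrt{2} \sqrt{T}$)
$- \sqrt{H{\left(94 \right)} + 119 n{\left(-3 \right)}} = - \sqrt{\left(-2\right) 94 + 119 \sqrt{2} \sqrt{-3}} = - \sqrt{-188 + 119 \sqrt{2} i \sqrt{3}} = - \sqrt{-188 + 119 i \sqrt{6}}$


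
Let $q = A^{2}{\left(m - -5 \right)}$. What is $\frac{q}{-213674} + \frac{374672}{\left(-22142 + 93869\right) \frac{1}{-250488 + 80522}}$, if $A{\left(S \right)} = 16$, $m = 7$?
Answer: $- \frac{6803540547757280}{7663097499} \approx -8.8783 \cdot 10^{5}$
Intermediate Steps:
$q = 256$ ($q = 16^{2} = 256$)
$\frac{q}{-213674} + \frac{374672}{\left(-22142 + 93869\right) \frac{1}{-250488 + 80522}} = \frac{256}{-213674} + \frac{374672}{\left(-22142 + 93869\right) \frac{1}{-250488 + 80522}} = 256 \left(- \frac{1}{213674}\right) + \frac{374672}{71727 \frac{1}{-169966}} = - \frac{128}{106837} + \frac{374672}{71727 \left(- \frac{1}{169966}\right)} = - \frac{128}{106837} + \frac{374672}{- \frac{71727}{169966}} = - \frac{128}{106837} + 374672 \left(- \frac{169966}{71727}\right) = - \frac{128}{106837} - \frac{63681501152}{71727} = - \frac{6803540547757280}{7663097499}$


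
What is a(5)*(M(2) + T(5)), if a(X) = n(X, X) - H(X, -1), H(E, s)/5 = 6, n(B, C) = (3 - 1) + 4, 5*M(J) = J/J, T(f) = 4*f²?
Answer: -12024/5 ≈ -2404.8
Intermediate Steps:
M(J) = ⅕ (M(J) = (J/J)/5 = (⅕)*1 = ⅕)
n(B, C) = 6 (n(B, C) = 2 + 4 = 6)
H(E, s) = 30 (H(E, s) = 5*6 = 30)
a(X) = -24 (a(X) = 6 - 1*30 = 6 - 30 = -24)
a(5)*(M(2) + T(5)) = -24*(⅕ + 4*5²) = -24*(⅕ + 4*25) = -24*(⅕ + 100) = -24*501/5 = -12024/5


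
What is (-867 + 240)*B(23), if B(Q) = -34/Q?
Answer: 21318/23 ≈ 926.87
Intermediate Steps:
(-867 + 240)*B(23) = (-867 + 240)*(-34/23) = -(-21318)/23 = -627*(-34/23) = 21318/23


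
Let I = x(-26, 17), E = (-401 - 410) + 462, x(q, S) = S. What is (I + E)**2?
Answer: 110224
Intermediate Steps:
E = -349 (E = -811 + 462 = -349)
I = 17
(I + E)**2 = (17 - 349)**2 = (-332)**2 = 110224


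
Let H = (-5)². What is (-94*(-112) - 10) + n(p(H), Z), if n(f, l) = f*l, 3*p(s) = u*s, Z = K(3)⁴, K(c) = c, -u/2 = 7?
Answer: 1068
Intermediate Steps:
u = -14 (u = -2*7 = -14)
Z = 81 (Z = 3⁴ = 81)
H = 25
p(s) = -14*s/3 (p(s) = (-14*s)/3 = -14*s/3)
(-94*(-112) - 10) + n(p(H), Z) = (-94*(-112) - 10) - 14/3*25*81 = (10528 - 10) - 350/3*81 = 10518 - 9450 = 1068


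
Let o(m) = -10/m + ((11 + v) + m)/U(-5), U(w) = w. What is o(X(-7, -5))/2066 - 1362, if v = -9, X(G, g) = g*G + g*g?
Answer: -84417137/61980 ≈ -1362.0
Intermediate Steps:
X(G, g) = g² + G*g (X(G, g) = G*g + g² = g² + G*g)
o(m) = -⅖ - 10/m - m/5 (o(m) = -10/m + ((11 - 9) + m)/(-5) = -10/m + (2 + m)*(-⅕) = -10/m + (-⅖ - m/5) = -⅖ - 10/m - m/5)
o(X(-7, -5))/2066 - 1362 = ((-50 - (-5*(-7 - 5))*(2 - 5*(-7 - 5)))/(5*((-5*(-7 - 5)))))/2066 - 1362 = ((-50 - (-5*(-12))*(2 - 5*(-12)))/(5*((-5*(-12)))))*(1/2066) - 1362 = ((⅕)*(-50 - 1*60*(2 + 60))/60)*(1/2066) - 1362 = ((⅕)*(1/60)*(-50 - 1*60*62))*(1/2066) - 1362 = ((⅕)*(1/60)*(-50 - 3720))*(1/2066) - 1362 = ((⅕)*(1/60)*(-3770))*(1/2066) - 1362 = -377/30*1/2066 - 1362 = -377/61980 - 1362 = -84417137/61980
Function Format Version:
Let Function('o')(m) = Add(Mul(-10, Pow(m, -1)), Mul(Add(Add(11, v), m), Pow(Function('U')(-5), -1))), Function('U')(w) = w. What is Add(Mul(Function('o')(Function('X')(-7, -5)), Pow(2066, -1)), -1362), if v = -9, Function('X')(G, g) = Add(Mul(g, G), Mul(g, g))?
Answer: Rational(-84417137, 61980) ≈ -1362.0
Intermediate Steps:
Function('X')(G, g) = Add(Pow(g, 2), Mul(G, g)) (Function('X')(G, g) = Add(Mul(G, g), Pow(g, 2)) = Add(Pow(g, 2), Mul(G, g)))
Function('o')(m) = Add(Rational(-2, 5), Mul(-10, Pow(m, -1)), Mul(Rational(-1, 5), m)) (Function('o')(m) = Add(Mul(-10, Pow(m, -1)), Mul(Add(Add(11, -9), m), Pow(-5, -1))) = Add(Mul(-10, Pow(m, -1)), Mul(Add(2, m), Rational(-1, 5))) = Add(Mul(-10, Pow(m, -1)), Add(Rational(-2, 5), Mul(Rational(-1, 5), m))) = Add(Rational(-2, 5), Mul(-10, Pow(m, -1)), Mul(Rational(-1, 5), m)))
Add(Mul(Function('o')(Function('X')(-7, -5)), Pow(2066, -1)), -1362) = Add(Mul(Mul(Rational(1, 5), Pow(Mul(-5, Add(-7, -5)), -1), Add(-50, Mul(-1, Mul(-5, Add(-7, -5)), Add(2, Mul(-5, Add(-7, -5)))))), Pow(2066, -1)), -1362) = Add(Mul(Mul(Rational(1, 5), Pow(Mul(-5, -12), -1), Add(-50, Mul(-1, Mul(-5, -12), Add(2, Mul(-5, -12))))), Rational(1, 2066)), -1362) = Add(Mul(Mul(Rational(1, 5), Pow(60, -1), Add(-50, Mul(-1, 60, Add(2, 60)))), Rational(1, 2066)), -1362) = Add(Mul(Mul(Rational(1, 5), Rational(1, 60), Add(-50, Mul(-1, 60, 62))), Rational(1, 2066)), -1362) = Add(Mul(Mul(Rational(1, 5), Rational(1, 60), Add(-50, -3720)), Rational(1, 2066)), -1362) = Add(Mul(Mul(Rational(1, 5), Rational(1, 60), -3770), Rational(1, 2066)), -1362) = Add(Mul(Rational(-377, 30), Rational(1, 2066)), -1362) = Add(Rational(-377, 61980), -1362) = Rational(-84417137, 61980)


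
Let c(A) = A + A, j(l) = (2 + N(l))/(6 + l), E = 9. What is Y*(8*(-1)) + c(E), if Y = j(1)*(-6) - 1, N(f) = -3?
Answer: 134/7 ≈ 19.143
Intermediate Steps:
j(l) = -1/(6 + l) (j(l) = (2 - 3)/(6 + l) = -1/(6 + l))
Y = -⅐ (Y = -1/(6 + 1)*(-6) - 1 = -1/7*(-6) - 1 = -1*⅐*(-6) - 1 = -⅐*(-6) - 1 = 6/7 - 1 = -⅐ ≈ -0.14286)
c(A) = 2*A
Y*(8*(-1)) + c(E) = -8*(-1)/7 + 2*9 = -⅐*(-8) + 18 = 8/7 + 18 = 134/7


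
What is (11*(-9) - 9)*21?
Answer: -2268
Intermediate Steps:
(11*(-9) - 9)*21 = (-99 - 9)*21 = -108*21 = -2268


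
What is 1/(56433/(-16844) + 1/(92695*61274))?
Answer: -47835220267460/160263891309173 ≈ -0.29848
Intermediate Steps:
1/(56433/(-16844) + 1/(92695*61274)) = 1/(56433*(-1/16844) + (1/92695)*(1/61274)) = 1/(-56433/16844 + 1/5679793430) = 1/(-160263891309173/47835220267460) = -47835220267460/160263891309173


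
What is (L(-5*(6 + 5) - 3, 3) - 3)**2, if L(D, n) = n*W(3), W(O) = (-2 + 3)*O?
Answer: 36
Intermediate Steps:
W(O) = O (W(O) = 1*O = O)
L(D, n) = 3*n (L(D, n) = n*3 = 3*n)
(L(-5*(6 + 5) - 3, 3) - 3)**2 = (3*3 - 3)**2 = (9 - 3)**2 = 6**2 = 36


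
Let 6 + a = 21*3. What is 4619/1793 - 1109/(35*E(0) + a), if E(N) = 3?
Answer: -1240159/290466 ≈ -4.2695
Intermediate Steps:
a = 57 (a = -6 + 21*3 = -6 + 63 = 57)
4619/1793 - 1109/(35*E(0) + a) = 4619/1793 - 1109/(35*3 + 57) = 4619*(1/1793) - 1109/(105 + 57) = 4619/1793 - 1109/162 = -1240159/290466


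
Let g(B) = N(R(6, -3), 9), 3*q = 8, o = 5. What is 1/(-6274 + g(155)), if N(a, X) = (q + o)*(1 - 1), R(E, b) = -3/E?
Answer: -1/6274 ≈ -0.00015939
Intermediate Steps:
q = 8/3 (q = (⅓)*8 = 8/3 ≈ 2.6667)
N(a, X) = 0 (N(a, X) = (8/3 + 5)*(1 - 1) = (23/3)*0 = 0)
g(B) = 0
1/(-6274 + g(155)) = 1/(-6274 + 0) = 1/(-6274) = -1/6274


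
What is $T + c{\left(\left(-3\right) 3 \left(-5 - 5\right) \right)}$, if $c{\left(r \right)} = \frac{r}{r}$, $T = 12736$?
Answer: $12737$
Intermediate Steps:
$c{\left(r \right)} = 1$
$T + c{\left(\left(-3\right) 3 \left(-5 - 5\right) \right)} = 12736 + 1 = 12737$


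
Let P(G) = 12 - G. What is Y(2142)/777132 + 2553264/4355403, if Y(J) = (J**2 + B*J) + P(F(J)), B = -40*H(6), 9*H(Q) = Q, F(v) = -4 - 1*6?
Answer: 3619806934741/564120507366 ≈ 6.4167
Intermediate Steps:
F(v) = -10 (F(v) = -4 - 6 = -10)
H(Q) = Q/9
B = -80/3 (B = -40*6/9 = -40*2/3 = -80/3 ≈ -26.667)
Y(J) = 22 + J**2 - 80*J/3 (Y(J) = (J**2 - 80*J/3) + (12 - 1*(-10)) = (J**2 - 80*J/3) + (12 + 10) = (J**2 - 80*J/3) + 22 = 22 + J**2 - 80*J/3)
Y(2142)/777132 + 2553264/4355403 = (22 + 2142**2 - 80/3*2142)/777132 + 2553264/4355403 = (22 + 4588164 - 57120)*(1/777132) + 2553264*(1/4355403) = 4531066*(1/777132) + 851088/1451801 = 2265533/388566 + 851088/1451801 = 3619806934741/564120507366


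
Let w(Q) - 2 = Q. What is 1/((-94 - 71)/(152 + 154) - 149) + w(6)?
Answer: 121922/15253 ≈ 7.9933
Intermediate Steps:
w(Q) = 2 + Q
1/((-94 - 71)/(152 + 154) - 149) + w(6) = 1/((-94 - 71)/(152 + 154) - 149) + (2 + 6) = 1/(-165/306 - 149) + 8 = 1/(-165*1/306 - 149) + 8 = 1/(-55/102 - 149) + 8 = 1/(-15253/102) + 8 = -102/15253 + 8 = 121922/15253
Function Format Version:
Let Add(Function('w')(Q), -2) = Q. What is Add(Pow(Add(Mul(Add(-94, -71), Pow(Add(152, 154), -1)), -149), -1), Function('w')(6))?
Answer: Rational(121922, 15253) ≈ 7.9933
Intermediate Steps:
Function('w')(Q) = Add(2, Q)
Add(Pow(Add(Mul(Add(-94, -71), Pow(Add(152, 154), -1)), -149), -1), Function('w')(6)) = Add(Pow(Add(Mul(Add(-94, -71), Pow(Add(152, 154), -1)), -149), -1), Add(2, 6)) = Add(Pow(Add(Mul(-165, Pow(306, -1)), -149), -1), 8) = Add(Pow(Add(Mul(-165, Rational(1, 306)), -149), -1), 8) = Add(Pow(Add(Rational(-55, 102), -149), -1), 8) = Add(Pow(Rational(-15253, 102), -1), 8) = Add(Rational(-102, 15253), 8) = Rational(121922, 15253)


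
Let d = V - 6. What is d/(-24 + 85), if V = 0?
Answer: -6/61 ≈ -0.098361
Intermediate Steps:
d = -6 (d = 0 - 6 = -6)
d/(-24 + 85) = -6/(-24 + 85) = -6/61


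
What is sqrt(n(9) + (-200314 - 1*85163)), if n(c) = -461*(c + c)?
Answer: 5*I*sqrt(11751) ≈ 542.01*I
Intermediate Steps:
n(c) = -922*c
sqrt(n(9) + (-200314 - 1*85163)) = sqrt(-922*9 + (-200314 - 1*85163)) = sqrt(-8298 + (-200314 - 85163)) = sqrt(-8298 - 285477) = sqrt(-293775) = 5*I*sqrt(11751)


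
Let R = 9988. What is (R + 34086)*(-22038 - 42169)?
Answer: -2829859318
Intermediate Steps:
(R + 34086)*(-22038 - 42169) = (9988 + 34086)*(-22038 - 42169) = 44074*(-64207) = -2829859318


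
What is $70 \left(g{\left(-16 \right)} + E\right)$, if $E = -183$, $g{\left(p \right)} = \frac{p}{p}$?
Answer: $-12740$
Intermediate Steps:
$g{\left(p \right)} = 1$
$70 \left(g{\left(-16 \right)} + E\right) = 70 \left(1 - 183\right) = 70 \left(-182\right) = -12740$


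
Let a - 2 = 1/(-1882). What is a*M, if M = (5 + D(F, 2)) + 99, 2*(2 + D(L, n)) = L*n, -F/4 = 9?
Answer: 124179/941 ≈ 131.96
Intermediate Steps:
F = -36 (F = -4*9 = -36)
D(L, n) = -2 + L*n/2 (D(L, n) = -2 + (L*n)/2 = -2 + L*n/2)
a = 3763/1882 (a = 2 + 1/(-1882) = 2 - 1/1882 = 3763/1882 ≈ 1.9995)
M = 66 (M = (5 + (-2 + (½)*(-36)*2)) + 99 = (5 + (-2 - 36)) + 99 = (5 - 38) + 99 = -33 + 99 = 66)
a*M = (3763/1882)*66 = 124179/941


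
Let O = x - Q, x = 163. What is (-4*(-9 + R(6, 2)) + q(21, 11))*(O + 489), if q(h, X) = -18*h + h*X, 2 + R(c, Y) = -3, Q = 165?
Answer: -44317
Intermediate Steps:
R(c, Y) = -5 (R(c, Y) = -2 - 3 = -5)
O = -2 (O = 163 - 1*165 = 163 - 165 = -2)
q(h, X) = -18*h + X*h
(-4*(-9 + R(6, 2)) + q(21, 11))*(O + 489) = (-4*(-9 - 5) + 21*(-18 + 11))*(-2 + 489) = (-4*(-14) + 21*(-7))*487 = (56 - 147)*487 = -91*487 = -44317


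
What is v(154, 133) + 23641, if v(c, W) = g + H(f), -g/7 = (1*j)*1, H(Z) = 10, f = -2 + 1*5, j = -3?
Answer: 23672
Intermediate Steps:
f = 3 (f = -2 + 5 = 3)
g = 21 (g = -7*1*(-3) = -(-21) = -7*(-3) = 21)
v(c, W) = 31 (v(c, W) = 21 + 10 = 31)
v(154, 133) + 23641 = 31 + 23641 = 23672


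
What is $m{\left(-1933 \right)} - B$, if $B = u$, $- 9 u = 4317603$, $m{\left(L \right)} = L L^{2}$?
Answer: $- \frac{21666460510}{3} \approx -7.2221 \cdot 10^{9}$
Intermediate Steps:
$m{\left(L \right)} = L^{3}$
$u = - \frac{1439201}{3}$ ($u = \left(- \frac{1}{9}\right) 4317603 = - \frac{1439201}{3} \approx -4.7973 \cdot 10^{5}$)
$B = - \frac{1439201}{3} \approx -4.7973 \cdot 10^{5}$
$m{\left(-1933 \right)} - B = \left(-1933\right)^{3} - - \frac{1439201}{3} = -7222633237 + \frac{1439201}{3} = - \frac{21666460510}{3}$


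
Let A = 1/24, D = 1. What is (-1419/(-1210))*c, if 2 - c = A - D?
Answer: 3053/880 ≈ 3.4693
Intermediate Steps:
A = 1/24 ≈ 0.041667
c = 71/24 (c = 2 - (1/24 - 1*1) = 2 - (1/24 - 1) = 2 - 1*(-23/24) = 2 + 23/24 = 71/24 ≈ 2.9583)
(-1419/(-1210))*c = -1419/(-1210)*(71/24) = -1419*(-1/1210)*(71/24) = (129/110)*(71/24) = 3053/880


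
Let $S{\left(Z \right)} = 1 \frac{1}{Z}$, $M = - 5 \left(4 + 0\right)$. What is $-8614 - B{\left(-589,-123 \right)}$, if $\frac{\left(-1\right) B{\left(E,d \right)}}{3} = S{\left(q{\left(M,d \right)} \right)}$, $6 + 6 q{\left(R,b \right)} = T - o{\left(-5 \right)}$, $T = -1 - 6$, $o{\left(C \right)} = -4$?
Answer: $-8616$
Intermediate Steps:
$M = -20$ ($M = \left(-5\right) 4 = -20$)
$T = -7$ ($T = -1 - 6 = -7$)
$q{\left(R,b \right)} = - \frac{3}{2}$ ($q{\left(R,b \right)} = -1 + \frac{-7 - -4}{6} = -1 + \frac{-7 + 4}{6} = -1 + \frac{1}{6} \left(-3\right) = -1 - \frac{1}{2} = - \frac{3}{2}$)
$S{\left(Z \right)} = \frac{1}{Z}$
$B{\left(E,d \right)} = 2$ ($B{\left(E,d \right)} = - \frac{3}{- \frac{3}{2}} = \left(-3\right) \left(- \frac{2}{3}\right) = 2$)
$-8614 - B{\left(-589,-123 \right)} = -8614 - 2 = -8616$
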